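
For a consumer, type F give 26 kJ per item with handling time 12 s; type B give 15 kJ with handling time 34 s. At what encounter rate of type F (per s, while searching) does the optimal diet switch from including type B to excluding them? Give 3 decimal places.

Drop type B once their profitability E₂/h₂ falls below the rate achievable on type F alone: E₂/h₂ = λE₁/(1 + λh₁).
Solve for λ: λE₁h₂ = E₂(1 + λh₁) → λ(E₁h₂ − E₂h₁) = E₂ → λ = E₂/(E₁h₂ − E₂h₁).
λ = 15/(26×34 − 15×12) = 15/704 = 0.02131 per s.

0.021 per s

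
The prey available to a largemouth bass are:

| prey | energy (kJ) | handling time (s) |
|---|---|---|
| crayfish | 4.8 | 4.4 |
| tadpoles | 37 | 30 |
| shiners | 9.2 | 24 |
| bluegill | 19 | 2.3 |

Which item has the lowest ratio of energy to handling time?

shiners

Profitability E/h (kJ/s): crayfish = 4.8/4.4 = 1.09, tadpoles = 37/30 = 1.23, shiners = 9.2/24 = 0.383, bluegill = 19/2.3 = 8.26.
Ranked: bluegill > tadpoles > crayfish > shiners.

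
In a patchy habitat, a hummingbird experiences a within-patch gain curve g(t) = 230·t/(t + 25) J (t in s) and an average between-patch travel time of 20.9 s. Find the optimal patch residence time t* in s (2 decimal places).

22.86 s

Maximise g(t)/(T+t): set derivative to zero → g'(t)(T+t) = g(t).
g'(t) = 230·25/(t + 25)². Setting 230·25/(t+25)² = 230t/[(t+25)(20.9+t)] gives 25(20.9+t) = t(t+25), so t² = 25×20.9 = 522.5.
t* = √522.5 = 22.86 s.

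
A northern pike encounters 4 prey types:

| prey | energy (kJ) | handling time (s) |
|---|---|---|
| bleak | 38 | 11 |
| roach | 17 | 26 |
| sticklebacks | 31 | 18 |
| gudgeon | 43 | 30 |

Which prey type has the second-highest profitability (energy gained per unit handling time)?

In descending order of E/h:
bleak: 38/11 = 3.45 kJ/s
sticklebacks: 31/18 = 1.72 kJ/s
gudgeon: 43/30 = 1.43 kJ/s
roach: 17/26 = 0.654 kJ/s

sticklebacks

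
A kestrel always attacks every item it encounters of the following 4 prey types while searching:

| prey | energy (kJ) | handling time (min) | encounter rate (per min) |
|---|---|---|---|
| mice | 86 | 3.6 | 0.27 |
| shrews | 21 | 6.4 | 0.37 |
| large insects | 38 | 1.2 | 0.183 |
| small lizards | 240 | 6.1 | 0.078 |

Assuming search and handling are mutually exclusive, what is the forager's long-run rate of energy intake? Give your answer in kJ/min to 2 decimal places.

11.25 kJ/min

R = Σλ_iE_i / (1 + Σλ_ih_i)
Numerator: 0.27×86 + 0.37×21 + 0.183×38 + 0.078×240 = 56.66
Denominator: 1 + 0.27×3.6 + 0.37×6.4 + 0.183×1.2 + 0.078×6.1 = 5.035
R = 56.66/5.035 = 11.25 kJ/min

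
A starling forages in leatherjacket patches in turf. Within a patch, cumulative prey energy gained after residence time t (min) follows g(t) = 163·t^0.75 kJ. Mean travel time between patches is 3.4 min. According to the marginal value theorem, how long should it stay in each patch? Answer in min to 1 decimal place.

10.2 min

By the marginal value theorem, leave when the instantaneous gain rate g'(t) equals the habitat-wide average g(t)/(T + t).
g'(t) = 0.75·163·t^-0.25. Setting 0.75·163·t^-0.25 = 163·t^0.75/(3.4+t) gives 0.75(3.4+t) = t, so 0.25·t = 0.75×3.4.
t* = 0.75×3.4/0.25 = 10.2 min.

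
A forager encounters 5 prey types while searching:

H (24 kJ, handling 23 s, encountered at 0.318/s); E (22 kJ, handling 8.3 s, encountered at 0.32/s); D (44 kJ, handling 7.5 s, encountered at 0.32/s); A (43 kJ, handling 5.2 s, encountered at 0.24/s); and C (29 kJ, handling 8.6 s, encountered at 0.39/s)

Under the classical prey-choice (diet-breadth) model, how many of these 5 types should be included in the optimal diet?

Rank by E/h (kJ/s): A 8.27, D 5.87, C 3.37, E 2.65, H 1.04. Include each in turn until the next type's E/h falls below the running intake rate.
Rate on top 1: 4.591. D: 5.87 > 4.591 → include.
Rate on top 2: 5.25. C: 3.37 < 5.25 → exclude; stop.
Optimal diet: A, D — 2 of 5 types.

2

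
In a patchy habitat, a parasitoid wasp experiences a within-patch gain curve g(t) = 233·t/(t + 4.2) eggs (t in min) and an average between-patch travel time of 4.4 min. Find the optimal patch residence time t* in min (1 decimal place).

Optimal t* satisfies g'(t*) = g(t*)/(T + t*).
g'(t) = 233·4.2/(t + 4.2)². Setting 233·4.2/(t+4.2)² = 233t/[(t+4.2)(4.4+t)] gives 4.2(4.4+t) = t(t+4.2), so t² = 4.2×4.4 = 18.48.
t* = √18.48 = 4.299 min.

4.3 min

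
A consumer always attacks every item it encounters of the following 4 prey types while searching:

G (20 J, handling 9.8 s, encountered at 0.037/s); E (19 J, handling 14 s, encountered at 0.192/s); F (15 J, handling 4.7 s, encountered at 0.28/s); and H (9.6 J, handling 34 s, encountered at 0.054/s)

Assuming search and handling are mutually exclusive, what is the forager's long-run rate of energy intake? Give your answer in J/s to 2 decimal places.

1.26 J/s

Energy encountered per unit search time: 0.037×20 + 0.192×19 + 0.28×15 + 0.054×9.6 = 9.106 J/s.
Handling time per unit search time: 0.037×9.8 + 0.192×14 + 0.28×4.7 + 0.054×34 = 6.203.
Rate = 9.106/(1 + 6.203) = 1.264 J/s.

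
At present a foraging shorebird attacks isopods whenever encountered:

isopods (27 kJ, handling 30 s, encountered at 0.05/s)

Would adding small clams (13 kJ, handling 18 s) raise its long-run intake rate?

Yes

Intake rate on the current diet: R = (0.05×27) / (1 + 0.05×30) = 1.35/2.5 = 0.54 kJ/s.
small clams: E/h = 13/18 = 0.7222 kJ/s.
0.7222 > 0.54, so adding small clams raises the average — include it.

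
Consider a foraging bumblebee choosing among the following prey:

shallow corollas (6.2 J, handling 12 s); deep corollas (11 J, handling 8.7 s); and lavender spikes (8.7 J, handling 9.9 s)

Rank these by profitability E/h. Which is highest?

Profitability E/h (J/s): shallow corollas = 6.2/12 = 0.517, deep corollas = 11/8.7 = 1.26, lavender spikes = 8.7/9.9 = 0.879.
Ranked: deep corollas > lavender spikes > shallow corollas.

deep corollas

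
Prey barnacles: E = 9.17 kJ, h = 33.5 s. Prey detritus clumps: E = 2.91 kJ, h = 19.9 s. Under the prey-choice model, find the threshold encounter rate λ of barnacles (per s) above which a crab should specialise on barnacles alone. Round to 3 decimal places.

0.034 per s

Drop detritus clumps once their profitability E₂/h₂ falls below the rate achievable on barnacles alone: E₂/h₂ = λE₁/(1 + λh₁).
Solve for λ: λE₁h₂ = E₂(1 + λh₁) → λ(E₁h₂ − E₂h₁) = E₂ → λ = E₂/(E₁h₂ − E₂h₁).
λ = 2.91/(9.17×19.9 − 2.91×33.5) = 2.91/85 = 0.03424 per s.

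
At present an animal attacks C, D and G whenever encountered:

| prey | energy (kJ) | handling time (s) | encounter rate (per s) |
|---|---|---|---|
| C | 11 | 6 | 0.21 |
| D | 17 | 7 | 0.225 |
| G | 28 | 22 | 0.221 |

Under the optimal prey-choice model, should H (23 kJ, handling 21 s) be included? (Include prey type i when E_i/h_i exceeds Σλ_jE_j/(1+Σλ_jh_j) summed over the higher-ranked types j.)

No

On C, D and G alone, R = ΣλE/(1+Σλh) = 12.32/8.697 = 1.417 kJ/s.
H: E/h = 23/21 = 1.095 kJ/s.
1.095 < 1.417, so adding H would lower the average — exclude it.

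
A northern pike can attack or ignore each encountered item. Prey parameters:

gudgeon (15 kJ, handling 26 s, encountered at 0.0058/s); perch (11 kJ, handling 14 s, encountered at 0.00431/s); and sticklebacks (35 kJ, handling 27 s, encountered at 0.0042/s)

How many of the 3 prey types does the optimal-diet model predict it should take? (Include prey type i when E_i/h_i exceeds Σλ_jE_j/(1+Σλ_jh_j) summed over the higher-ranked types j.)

Rank by E/h (kJ/s): sticklebacks 1.3, perch 0.786, gudgeon 0.577. Include each in turn until the next type's E/h falls below the running intake rate.
Rate on top 1: 0.132. perch: 0.786 > 0.132 → include.
Rate on top 2: 0.1656. gudgeon: 0.577 > 0.1656 → include.
Optimal diet: sticklebacks, perch, gudgeon — 3 of 3 types.

3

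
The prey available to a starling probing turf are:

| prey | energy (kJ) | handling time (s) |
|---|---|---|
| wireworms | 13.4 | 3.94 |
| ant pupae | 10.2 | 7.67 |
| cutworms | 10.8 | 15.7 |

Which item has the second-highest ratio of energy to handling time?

ant pupae

Profitability E/h (kJ/s): wireworms = 13.4/3.94 = 3.4, ant pupae = 10.2/7.67 = 1.33, cutworms = 10.8/15.7 = 0.688.
Ranked: wireworms > ant pupae > cutworms.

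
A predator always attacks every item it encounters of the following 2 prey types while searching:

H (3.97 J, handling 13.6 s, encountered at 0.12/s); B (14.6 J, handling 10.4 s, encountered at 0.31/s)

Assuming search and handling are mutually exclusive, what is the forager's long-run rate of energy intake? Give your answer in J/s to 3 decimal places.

Energy encountered per unit search time: 0.12×3.97 + 0.31×14.6 = 5.002 J/s.
Handling time per unit search time: 0.12×13.6 + 0.31×10.4 = 4.856.
Rate = 5.002/(1 + 4.856) = 0.8542 J/s.

0.854 J/s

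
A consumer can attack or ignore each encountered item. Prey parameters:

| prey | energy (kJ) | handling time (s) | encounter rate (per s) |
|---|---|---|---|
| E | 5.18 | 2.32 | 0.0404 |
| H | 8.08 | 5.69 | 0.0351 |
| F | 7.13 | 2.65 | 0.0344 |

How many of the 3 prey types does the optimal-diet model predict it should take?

3

Profitabilities (E/h, kJ/s): F 2.69, E 2.23, H 1.42. Add prey in this order while the next type's profitability exceeds the intake rate on those already taken.
Rate on top 1: 0.2248. E: 2.23 > 0.2248 → include.
Rate on top 2: 0.3836. H: 1.42 > 0.3836 → include.
Optimal diet: F, E, H — 3 of 3 types.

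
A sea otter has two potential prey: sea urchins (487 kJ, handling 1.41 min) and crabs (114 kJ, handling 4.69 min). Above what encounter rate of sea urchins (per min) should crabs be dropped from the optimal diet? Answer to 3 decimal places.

Drop crabs once their profitability E₂/h₂ falls below the rate achievable on sea urchins alone: E₂/h₂ = λE₁/(1 + λh₁).
Solve for λ: λE₁h₂ = E₂(1 + λh₁) → λ(E₁h₂ − E₂h₁) = E₂ → λ = E₂/(E₁h₂ − E₂h₁).
λ = 114/(487×4.69 − 114×1.41) = 114/2123 = 0.05369 per min.

0.054 per min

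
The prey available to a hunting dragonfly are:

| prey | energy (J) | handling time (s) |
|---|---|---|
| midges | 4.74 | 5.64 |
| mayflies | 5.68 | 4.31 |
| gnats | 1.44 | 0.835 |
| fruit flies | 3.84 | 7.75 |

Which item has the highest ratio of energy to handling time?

Profitability E/h (J/s): midges = 4.74/5.64 = 0.84, mayflies = 5.68/4.31 = 1.32, gnats = 1.44/0.835 = 1.72, fruit flies = 3.84/7.75 = 0.495.
Ranked: gnats > mayflies > midges > fruit flies.

gnats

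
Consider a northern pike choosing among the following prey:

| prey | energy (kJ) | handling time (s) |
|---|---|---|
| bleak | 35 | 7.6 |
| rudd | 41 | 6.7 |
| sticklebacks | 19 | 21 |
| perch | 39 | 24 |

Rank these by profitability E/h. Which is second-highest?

bleak

In descending order of E/h:
rudd: 41/6.7 = 6.12 kJ/s
bleak: 35/7.6 = 4.61 kJ/s
perch: 39/24 = 1.62 kJ/s
sticklebacks: 19/21 = 0.905 kJ/s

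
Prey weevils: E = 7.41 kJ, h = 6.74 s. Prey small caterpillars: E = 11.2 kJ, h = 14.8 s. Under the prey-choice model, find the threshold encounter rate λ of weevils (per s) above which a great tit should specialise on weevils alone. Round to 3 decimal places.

Drop small caterpillars once their profitability E₂/h₂ falls below the rate achievable on weevils alone: E₂/h₂ = λE₁/(1 + λh₁).
Solve for λ: λE₁h₂ = E₂(1 + λh₁) → λ(E₁h₂ − E₂h₁) = E₂ → λ = E₂/(E₁h₂ − E₂h₁).
λ = 11.2/(7.41×14.8 − 11.2×6.74) = 11.2/34.18 = 0.3277 per s.

0.328 per s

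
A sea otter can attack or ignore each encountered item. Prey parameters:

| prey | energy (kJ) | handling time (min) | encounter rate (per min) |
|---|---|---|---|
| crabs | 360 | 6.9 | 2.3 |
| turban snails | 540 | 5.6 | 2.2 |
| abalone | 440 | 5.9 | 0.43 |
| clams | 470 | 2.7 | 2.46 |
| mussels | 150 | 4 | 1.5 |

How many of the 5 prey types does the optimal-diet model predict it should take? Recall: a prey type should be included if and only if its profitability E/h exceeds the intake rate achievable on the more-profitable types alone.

Profitabilities (E/h, kJ/min): clams 174, turban snails 96.4, abalone 74.6, crabs 52.2, mussels 37.5. Add prey in this order while the next type's profitability exceeds the intake rate on those already taken.
Rate on top 1: 151.3. turban snails: 96.4 < 151.3 → exclude; stop.
Optimal diet: clams — 1 of 5 types.

1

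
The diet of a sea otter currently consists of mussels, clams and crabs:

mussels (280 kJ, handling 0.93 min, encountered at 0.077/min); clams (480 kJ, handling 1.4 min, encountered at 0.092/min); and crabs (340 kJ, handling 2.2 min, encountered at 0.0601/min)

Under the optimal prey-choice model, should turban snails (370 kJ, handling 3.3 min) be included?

On mussels, clams and crabs alone, R = ΣλE/(1+Σλh) = 86.15/1.333 = 64.65 kJ/min.
Profitability of turban snails: 370/3.3 = 112.1 kJ/min.
112.1 > 64.65, so adding turban snails raises the average — include it.

Yes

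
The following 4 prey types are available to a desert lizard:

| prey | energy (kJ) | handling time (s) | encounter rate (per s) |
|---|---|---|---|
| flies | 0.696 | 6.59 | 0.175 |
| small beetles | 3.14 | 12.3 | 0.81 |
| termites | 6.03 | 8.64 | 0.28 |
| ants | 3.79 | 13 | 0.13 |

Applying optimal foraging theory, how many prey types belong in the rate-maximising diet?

1

Rank by E/h (kJ/s): termites 0.698, ants 0.292, small beetles 0.255, flies 0.106. Include each in turn until the next type's E/h falls below the running intake rate.
Rate on top 1: 0.4938. ants: 0.292 < 0.4938 → exclude; stop.
Optimal diet: termites — 1 of 4 types.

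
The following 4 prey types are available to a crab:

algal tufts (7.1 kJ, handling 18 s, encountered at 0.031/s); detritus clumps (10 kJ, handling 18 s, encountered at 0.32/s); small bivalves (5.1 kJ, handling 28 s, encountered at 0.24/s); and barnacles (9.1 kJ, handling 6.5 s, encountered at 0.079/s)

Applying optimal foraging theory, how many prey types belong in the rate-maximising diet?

2

E/h in descending order: barnacles 1.4, detritus clumps 0.556, algal tufts 0.394, small bivalves 0.182 kJ/s. The optimal diet is the largest prefix of this list for which every included type satisfies E_i/h_i > R on the types above it.
Rate on top 1: 0.475. detritus clumps: 0.556 > 0.475 → include.
Rate on top 2: 0.5388. algal tufts: 0.394 < 0.5388 → exclude; stop.
Optimal diet: barnacles, detritus clumps — 2 of 4 types.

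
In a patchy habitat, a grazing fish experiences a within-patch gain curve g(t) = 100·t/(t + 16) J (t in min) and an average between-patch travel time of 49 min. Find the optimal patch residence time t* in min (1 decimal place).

By the marginal value theorem, leave when the instantaneous gain rate g'(t) equals the habitat-wide average g(t)/(T + t).
g'(t) = 100·16/(t + 16)². Setting 100·16/(t+16)² = 100t/[(t+16)(49+t)] gives 16(49+t) = t(t+16), so t² = 16×49 = 784.
t* = √784 = 28 min.

28.0 min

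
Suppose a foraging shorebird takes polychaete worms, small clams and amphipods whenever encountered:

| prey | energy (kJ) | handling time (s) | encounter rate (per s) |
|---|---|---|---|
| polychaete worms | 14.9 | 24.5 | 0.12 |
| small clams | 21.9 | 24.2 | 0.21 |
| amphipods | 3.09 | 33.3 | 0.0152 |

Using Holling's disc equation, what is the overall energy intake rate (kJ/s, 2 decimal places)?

0.68 kJ/s

R = (0.12×14.9 + 0.21×21.9 + 0.0152×3.09) / (1 + 0.12×24.5 + 0.21×24.2 + 0.0152×33.3) = 6.434/9.528 = 0.6753 kJ/s.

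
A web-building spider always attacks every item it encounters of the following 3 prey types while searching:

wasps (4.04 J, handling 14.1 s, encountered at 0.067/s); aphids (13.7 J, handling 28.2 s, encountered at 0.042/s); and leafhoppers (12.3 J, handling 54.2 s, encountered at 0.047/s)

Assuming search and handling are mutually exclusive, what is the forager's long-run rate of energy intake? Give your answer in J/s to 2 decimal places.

R = (0.067×4.04 + 0.042×13.7 + 0.047×12.3) / (1 + 0.067×14.1 + 0.042×28.2 + 0.047×54.2) = 1.424/5.676 = 0.2509 J/s.

0.25 J/s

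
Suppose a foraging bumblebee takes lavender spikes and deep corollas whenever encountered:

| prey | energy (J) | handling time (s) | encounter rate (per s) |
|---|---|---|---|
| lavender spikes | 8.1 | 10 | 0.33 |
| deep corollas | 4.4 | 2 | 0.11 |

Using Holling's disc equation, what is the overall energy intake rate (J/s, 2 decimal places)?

0.70 J/s

Energy encountered per unit search time: 0.33×8.1 + 0.11×4.4 = 3.157 J/s.
Handling time per unit search time: 0.33×10 + 0.11×2 = 3.52.
Rate = 3.157/(1 + 3.52) = 0.6985 J/s.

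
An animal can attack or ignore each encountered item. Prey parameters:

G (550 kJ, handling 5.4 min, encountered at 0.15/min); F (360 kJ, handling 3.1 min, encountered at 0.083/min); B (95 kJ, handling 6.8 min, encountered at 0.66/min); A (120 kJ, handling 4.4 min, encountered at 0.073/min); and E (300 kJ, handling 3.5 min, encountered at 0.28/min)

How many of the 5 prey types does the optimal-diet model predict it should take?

Profitabilities (E/h, kJ/min): F 116, G 102, E 85.7, A 27.3, B 14. Add prey in this order while the next type's profitability exceeds the intake rate on those already taken.
Rate on top 1: 23.77. G: 102 > 23.77 → include.
Rate on top 2: 54.36. E: 85.7 > 54.36 → include.
Rate on top 3: 64.44. A: 27.3 < 64.44 → exclude; stop.
Optimal diet: F, G, E — 3 of 5 types.

3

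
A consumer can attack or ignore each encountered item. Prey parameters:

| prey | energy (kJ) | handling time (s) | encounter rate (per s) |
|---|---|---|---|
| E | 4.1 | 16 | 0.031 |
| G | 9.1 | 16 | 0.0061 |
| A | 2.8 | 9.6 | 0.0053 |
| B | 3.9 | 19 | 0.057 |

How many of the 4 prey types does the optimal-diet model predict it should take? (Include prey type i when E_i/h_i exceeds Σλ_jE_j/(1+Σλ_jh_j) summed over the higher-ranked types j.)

4

E/h in descending order: G 0.569, A 0.292, E 0.256, B 0.205 kJ/s. The optimal diet is the largest prefix of this list for which every included type satisfies E_i/h_i > R on the types above it.
Rate on top 1: 0.05057. A: 0.292 > 0.05057 → include.
Rate on top 2: 0.06125. E: 0.256 > 0.06125 → include.
Rate on top 3: 0.1201. B: 0.205 > 0.1201 → include.
Optimal diet: G, A, E, B — 4 of 4 types.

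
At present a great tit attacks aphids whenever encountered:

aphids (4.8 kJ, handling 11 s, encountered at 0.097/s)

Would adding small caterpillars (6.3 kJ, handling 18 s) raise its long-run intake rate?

Current rate: (0.097×4.8)/(1 + 0.097×11) = 0.2253 kJ/s.
small caterpillars: E/h = 6.3/18 = 0.35 kJ/s.
0.35 > 0.2253, so adding small caterpillars raises the average — include it.

Yes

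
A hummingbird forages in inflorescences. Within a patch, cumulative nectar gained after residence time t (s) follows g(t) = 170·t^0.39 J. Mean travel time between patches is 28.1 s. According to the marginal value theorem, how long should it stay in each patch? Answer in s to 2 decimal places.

17.97 s

Maximise g(t)/(T+t): set derivative to zero → g'(t)(T+t) = g(t).
g'(t) = 0.39·170·t^-0.61. Setting 0.39·170·t^-0.61 = 170·t^0.39/(28.1+t) gives 0.39(28.1+t) = t, so 0.61·t = 0.39×28.1.
t* = 0.39×28.1/0.61 = 17.97 s.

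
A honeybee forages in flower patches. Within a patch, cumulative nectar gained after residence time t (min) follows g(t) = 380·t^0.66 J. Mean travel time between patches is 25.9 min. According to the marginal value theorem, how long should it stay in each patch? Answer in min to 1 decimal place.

50.3 min

By the marginal value theorem, leave when the instantaneous gain rate g'(t) equals the habitat-wide average g(t)/(T + t).
g'(t) = 0.66·380·t^-0.34. Setting 0.66·380·t^-0.34 = 380·t^0.66/(25.9+t) gives 0.66(25.9+t) = t, so 0.34·t = 0.66×25.9.
t* = 0.66×25.9/0.34 = 50.28 min.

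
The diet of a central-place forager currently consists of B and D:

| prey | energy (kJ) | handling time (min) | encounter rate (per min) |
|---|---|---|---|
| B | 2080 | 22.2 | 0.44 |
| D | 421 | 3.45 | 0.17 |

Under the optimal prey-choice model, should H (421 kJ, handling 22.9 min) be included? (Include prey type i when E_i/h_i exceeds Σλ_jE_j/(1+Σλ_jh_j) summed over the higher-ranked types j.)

No

Intake rate on the current diet: R = (0.44×2080 + 0.17×421) / (1 + 0.44×22.2 + 0.17×3.45) = 986.8/11.35 = 86.91 kJ/min.
H: E/h = 421/22.9 = 18.38 kJ/min.
18.38 < 86.91, so adding H would lower the average — exclude it.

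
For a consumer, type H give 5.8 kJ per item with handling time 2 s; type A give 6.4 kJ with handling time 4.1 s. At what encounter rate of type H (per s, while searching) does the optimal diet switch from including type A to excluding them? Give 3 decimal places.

0.583 per s

At the threshold, the rate on type H alone equals the profitability of type A: λ·5.8/(1 + λ·2) = 6.4/4.1 = 1.561.
Rearranging, λ(5.8 − 1.561×2) = 1.561, so λ = 1.561/2.678 = 0.5829 per s.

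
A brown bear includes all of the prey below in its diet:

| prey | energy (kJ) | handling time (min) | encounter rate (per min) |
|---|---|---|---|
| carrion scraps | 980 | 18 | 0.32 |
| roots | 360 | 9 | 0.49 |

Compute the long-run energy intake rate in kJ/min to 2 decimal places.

43.87 kJ/min

R = Σλ_iE_i / (1 + Σλ_ih_i)
Numerator: 0.32×980 + 0.49×360 = 490
Denominator: 1 + 0.32×18 + 0.49×9 = 11.17
R = 490/11.17 = 43.87 kJ/min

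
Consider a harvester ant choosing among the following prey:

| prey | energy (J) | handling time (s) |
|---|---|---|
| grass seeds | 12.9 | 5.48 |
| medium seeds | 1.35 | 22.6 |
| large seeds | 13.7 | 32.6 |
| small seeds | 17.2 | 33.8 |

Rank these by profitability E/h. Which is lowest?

Profitability E/h (J/s): grass seeds = 12.9/5.48 = 2.35, medium seeds = 1.35/22.6 = 0.0597, large seeds = 13.7/32.6 = 0.42, small seeds = 17.2/33.8 = 0.509.
Ranked: grass seeds > small seeds > large seeds > medium seeds.

medium seeds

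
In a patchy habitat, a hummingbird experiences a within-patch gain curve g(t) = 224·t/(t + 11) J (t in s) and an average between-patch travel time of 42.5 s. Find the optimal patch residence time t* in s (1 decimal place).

21.6 s

Maximise g(t)/(T+t): set derivative to zero → g'(t)(T+t) = g(t).
g'(t) = 224·11/(t + 11)². Setting 224·11/(t+11)² = 224t/[(t+11)(42.5+t)] gives 11(42.5+t) = t(t+11), so t² = 11×42.5 = 467.5.
t* = √467.5 = 21.62 s.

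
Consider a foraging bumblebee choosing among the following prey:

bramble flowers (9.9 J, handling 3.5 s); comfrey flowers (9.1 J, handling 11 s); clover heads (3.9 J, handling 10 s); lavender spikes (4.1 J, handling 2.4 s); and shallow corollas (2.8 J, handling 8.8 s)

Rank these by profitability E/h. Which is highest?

In descending order of E/h:
bramble flowers: 9.9/3.5 = 2.83 J/s
lavender spikes: 4.1/2.4 = 1.71 J/s
comfrey flowers: 9.1/11 = 0.827 J/s
clover heads: 3.9/10 = 0.39 J/s
shallow corollas: 2.8/8.8 = 0.318 J/s

bramble flowers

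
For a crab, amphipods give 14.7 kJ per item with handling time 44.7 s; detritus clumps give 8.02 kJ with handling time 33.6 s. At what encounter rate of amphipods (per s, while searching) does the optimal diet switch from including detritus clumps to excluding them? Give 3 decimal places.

Drop detritus clumps once their profitability E₂/h₂ falls below the rate achievable on amphipods alone: E₂/h₂ = λE₁/(1 + λh₁).
Solve for λ: λE₁h₂ = E₂(1 + λh₁) → λ(E₁h₂ − E₂h₁) = E₂ → λ = E₂/(E₁h₂ − E₂h₁).
λ = 8.02/(14.7×33.6 − 8.02×44.7) = 8.02/135.4 = 0.05922 per s.

0.059 per s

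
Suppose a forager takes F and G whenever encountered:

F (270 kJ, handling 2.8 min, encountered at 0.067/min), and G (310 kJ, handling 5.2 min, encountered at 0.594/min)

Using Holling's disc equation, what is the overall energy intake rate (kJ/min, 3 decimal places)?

47.290 kJ/min

R = Σλ_iE_i / (1 + Σλ_ih_i)
Numerator: 0.067×270 + 0.594×310 = 202.2
Denominator: 1 + 0.067×2.8 + 0.594×5.2 = 4.276
R = 202.2/4.276 = 47.29 kJ/min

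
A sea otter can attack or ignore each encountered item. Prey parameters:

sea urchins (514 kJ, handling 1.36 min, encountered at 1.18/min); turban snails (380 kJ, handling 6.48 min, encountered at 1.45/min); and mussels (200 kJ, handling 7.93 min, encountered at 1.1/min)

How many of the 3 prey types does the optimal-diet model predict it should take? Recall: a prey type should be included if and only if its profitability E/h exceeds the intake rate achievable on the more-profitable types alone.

1

E/h in descending order: sea urchins 378, turban snails 58.6, mussels 25.2 kJ/min. The optimal diet is the largest prefix of this list for which every included type satisfies E_i/h_i > R on the types above it.
Rate on top 1: 232.8. turban snails: 58.6 < 232.8 → exclude; stop.
Optimal diet: sea urchins — 1 of 3 types.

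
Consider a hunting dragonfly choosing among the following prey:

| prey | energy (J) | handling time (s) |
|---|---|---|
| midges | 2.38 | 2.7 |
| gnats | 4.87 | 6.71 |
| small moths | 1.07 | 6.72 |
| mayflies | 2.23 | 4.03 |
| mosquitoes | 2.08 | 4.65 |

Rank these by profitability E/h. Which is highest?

In descending order of E/h:
midges: 2.38/2.7 = 0.881 J/s
gnats: 4.87/6.71 = 0.726 J/s
mayflies: 2.23/4.03 = 0.553 J/s
mosquitoes: 2.08/4.65 = 0.447 J/s
small moths: 1.07/6.72 = 0.159 J/s

midges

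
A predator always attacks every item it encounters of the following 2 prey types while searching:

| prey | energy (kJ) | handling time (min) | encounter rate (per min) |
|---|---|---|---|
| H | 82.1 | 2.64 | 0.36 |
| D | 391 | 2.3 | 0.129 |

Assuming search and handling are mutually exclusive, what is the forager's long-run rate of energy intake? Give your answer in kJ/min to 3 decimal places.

Energy encountered per unit search time: 0.36×82.1 + 0.129×391 = 80 kJ/min.
Handling time per unit search time: 0.36×2.64 + 0.129×2.3 = 1.247.
Rate = 80/(1 + 1.247) = 35.6 kJ/min.

35.599 kJ/min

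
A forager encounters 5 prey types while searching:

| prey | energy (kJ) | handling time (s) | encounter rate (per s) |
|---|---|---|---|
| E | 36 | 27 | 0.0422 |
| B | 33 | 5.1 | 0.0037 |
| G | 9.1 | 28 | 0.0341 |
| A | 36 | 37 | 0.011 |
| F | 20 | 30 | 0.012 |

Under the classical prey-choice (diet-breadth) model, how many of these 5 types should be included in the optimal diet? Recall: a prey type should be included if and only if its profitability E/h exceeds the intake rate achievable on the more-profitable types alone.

3

Profitabilities (E/h, kJ/s): B 6.47, E 1.33, A 0.973, F 0.667, G 0.325. Add prey in this order while the next type's profitability exceeds the intake rate on those already taken.
Rate on top 1: 0.1198. E: 1.33 > 0.1198 → include.
Rate on top 2: 0.7605. A: 0.973 > 0.7605 → include.
Rate on top 3: 0.7942. F: 0.667 < 0.7942 → exclude; stop.
Optimal diet: B, E, A — 3 of 5 types.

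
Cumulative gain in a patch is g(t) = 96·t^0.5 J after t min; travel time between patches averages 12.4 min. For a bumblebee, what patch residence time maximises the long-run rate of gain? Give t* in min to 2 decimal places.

Optimal t* satisfies g'(t*) = g(t*)/(T + t*).
g'(t) = 0.5·96·t^-0.5. Setting 0.5·96·t^-0.5 = 96·t^0.5/(12.4+t) gives 0.5(12.4+t) = t, so 0.50·t = 0.5×12.4.
t* = 0.5×12.4/0.50 = 12.4 min.

12.40 min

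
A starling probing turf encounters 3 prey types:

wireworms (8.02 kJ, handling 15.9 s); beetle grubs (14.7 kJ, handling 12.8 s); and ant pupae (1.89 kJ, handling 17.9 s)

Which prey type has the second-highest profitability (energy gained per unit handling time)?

wireworms

In descending order of E/h:
beetle grubs: 14.7/12.8 = 1.15 kJ/s
wireworms: 8.02/15.9 = 0.504 kJ/s
ant pupae: 1.89/17.9 = 0.106 kJ/s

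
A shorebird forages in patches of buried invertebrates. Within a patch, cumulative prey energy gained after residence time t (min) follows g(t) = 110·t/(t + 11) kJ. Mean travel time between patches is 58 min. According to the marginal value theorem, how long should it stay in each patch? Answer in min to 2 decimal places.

25.26 min

Optimal t* satisfies g'(t*) = g(t*)/(T + t*).
g'(t) = 110·11/(t + 11)². Setting 110·11/(t+11)² = 110t/[(t+11)(58+t)] gives 11(58+t) = t(t+11), so t² = 11×58 = 638.
t* = √638 = 25.26 min.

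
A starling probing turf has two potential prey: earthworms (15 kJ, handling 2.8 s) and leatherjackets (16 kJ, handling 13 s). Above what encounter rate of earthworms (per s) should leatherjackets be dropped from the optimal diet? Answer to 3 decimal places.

0.107 per s

Drop leatherjackets once their profitability E₂/h₂ falls below the rate achievable on earthworms alone: E₂/h₂ = λE₁/(1 + λh₁).
Solve for λ: λE₁h₂ = E₂(1 + λh₁) → λ(E₁h₂ − E₂h₁) = E₂ → λ = E₂/(E₁h₂ − E₂h₁).
λ = 16/(15×13 − 16×2.8) = 16/150.2 = 0.1065 per s.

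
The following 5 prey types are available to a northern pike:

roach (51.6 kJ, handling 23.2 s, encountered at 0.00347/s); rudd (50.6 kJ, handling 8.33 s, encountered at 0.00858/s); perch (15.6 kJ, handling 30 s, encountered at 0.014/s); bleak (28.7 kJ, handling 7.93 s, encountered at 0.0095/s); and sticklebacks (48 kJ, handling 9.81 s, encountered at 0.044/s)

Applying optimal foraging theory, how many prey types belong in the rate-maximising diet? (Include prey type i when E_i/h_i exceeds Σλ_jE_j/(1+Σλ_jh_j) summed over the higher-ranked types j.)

E/h in descending order: rudd 6.07, sticklebacks 4.89, bleak 3.62, roach 2.22, perch 0.52 kJ/s. The optimal diet is the largest prefix of this list for which every included type satisfies E_i/h_i > R on the types above it.
Rate on top 1: 0.4052. sticklebacks: 4.89 > 0.4052 → include.
Rate on top 2: 1.694. bleak: 3.62 > 1.694 → include.
Rate on top 3: 1.786. roach: 2.22 > 1.786 → include.
Rate on top 4: 1.807. perch: 0.52 < 1.807 → exclude; stop.
Optimal diet: rudd, sticklebacks, bleak, roach — 4 of 5 types.

4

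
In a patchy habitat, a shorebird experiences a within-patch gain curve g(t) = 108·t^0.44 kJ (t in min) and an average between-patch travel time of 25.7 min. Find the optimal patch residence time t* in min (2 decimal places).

20.19 min

Optimal t* satisfies g'(t*) = g(t*)/(T + t*).
g'(t) = 0.44·108·t^-0.56. Setting 0.44·108·t^-0.56 = 108·t^0.44/(25.7+t) gives 0.44(25.7+t) = t, so 0.56·t = 0.44×25.7.
t* = 0.44×25.7/0.56 = 20.19 min.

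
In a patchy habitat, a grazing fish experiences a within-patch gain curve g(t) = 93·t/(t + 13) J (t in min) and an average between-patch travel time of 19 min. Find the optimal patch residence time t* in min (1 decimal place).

Optimal t* satisfies g'(t*) = g(t*)/(T + t*).
g'(t) = 93·13/(t + 13)². Setting 93·13/(t+13)² = 93t/[(t+13)(19+t)] gives 13(19+t) = t(t+13), so t² = 13×19 = 247.
t* = √247 = 15.72 min.

15.7 min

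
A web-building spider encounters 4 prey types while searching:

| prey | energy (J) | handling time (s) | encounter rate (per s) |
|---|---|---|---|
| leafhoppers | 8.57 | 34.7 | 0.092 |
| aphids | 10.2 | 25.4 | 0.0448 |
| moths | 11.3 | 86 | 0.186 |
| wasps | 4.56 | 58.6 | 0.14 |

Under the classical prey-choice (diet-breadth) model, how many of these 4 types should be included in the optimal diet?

Rank by E/h (J/s): aphids 0.402, leafhoppers 0.247, moths 0.131, wasps 0.0778. Include each in turn until the next type's E/h falls below the running intake rate.
Rate on top 1: 0.2137. leafhoppers: 0.247 > 0.2137 → include.
Rate on top 2: 0.2336. moths: 0.131 < 0.2336 → exclude; stop.
Optimal diet: aphids, leafhoppers — 2 of 4 types.

2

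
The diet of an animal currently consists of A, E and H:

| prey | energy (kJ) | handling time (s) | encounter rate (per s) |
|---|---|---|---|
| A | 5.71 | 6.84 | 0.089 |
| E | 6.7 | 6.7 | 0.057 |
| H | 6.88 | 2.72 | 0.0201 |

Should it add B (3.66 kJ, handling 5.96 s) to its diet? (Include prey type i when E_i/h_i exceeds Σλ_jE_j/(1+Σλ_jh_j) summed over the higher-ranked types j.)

Yes

Intake rate on the current diet: R = (0.089×5.71 + 0.057×6.7 + 0.0201×6.88) / (1 + 0.089×6.84 + 0.057×6.7 + 0.0201×2.72) = 1.028/2.045 = 0.5028 kJ/s.
B: E/h = 3.66/5.96 = 0.6141 kJ/s.
Since 0.6141 > R, including B increases the long-run rate.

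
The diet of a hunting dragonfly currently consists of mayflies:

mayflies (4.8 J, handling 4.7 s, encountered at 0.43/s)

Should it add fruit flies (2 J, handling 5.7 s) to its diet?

On mayflies alone, R = ΣλE/(1+Σλh) = 2.064/3.021 = 0.6832 J/s.
fruit flies: E/h = 2/5.7 = 0.3509 J/s.
Since 0.3509 < R, time spent handling fruit flies is better spent searching.

No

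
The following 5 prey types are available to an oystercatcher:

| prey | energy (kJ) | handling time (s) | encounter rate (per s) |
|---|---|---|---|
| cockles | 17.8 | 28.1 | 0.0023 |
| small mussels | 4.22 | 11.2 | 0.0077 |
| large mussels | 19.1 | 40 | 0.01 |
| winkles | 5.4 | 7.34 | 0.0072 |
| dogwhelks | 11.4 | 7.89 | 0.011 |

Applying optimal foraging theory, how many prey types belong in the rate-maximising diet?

5

Rank by E/h (kJ/s): dogwhelks 1.44, winkles 0.736, cockles 0.633, large mussels 0.478, small mussels 0.377. Include each in turn until the next type's E/h falls below the running intake rate.
Rate on top 1: 0.1154. winkles: 0.736 > 0.1154 → include.
Rate on top 2: 0.1442. cockles: 0.633 > 0.1442 → include.
Rate on top 3: 0.1704. large mussels: 0.478 > 0.1704 → include.
Rate on top 4: 0.247. small mussels: 0.377 > 0.247 → include.
Optimal diet: dogwhelks, winkles, cockles, large mussels, small mussels — 5 of 5 types.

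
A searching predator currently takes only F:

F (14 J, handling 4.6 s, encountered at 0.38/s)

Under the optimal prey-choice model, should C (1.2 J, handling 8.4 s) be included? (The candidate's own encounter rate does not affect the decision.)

No

Current rate: (0.38×14)/(1 + 0.38×4.6) = 1.936 J/s.
Profitability of C: 1.2/8.4 = 0.1429 J/s.
Since 0.1429 < R, time spent handling C is better spent searching.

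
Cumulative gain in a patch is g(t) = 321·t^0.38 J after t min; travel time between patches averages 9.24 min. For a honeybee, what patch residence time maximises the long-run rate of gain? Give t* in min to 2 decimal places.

5.66 min

Optimal t* satisfies g'(t*) = g(t*)/(T + t*).
g'(t) = 0.38·321·t^-0.62. Setting 0.38·321·t^-0.62 = 321·t^0.38/(9.24+t) gives 0.38(9.24+t) = t, so 0.62·t = 0.38×9.24.
t* = 0.38×9.24/0.62 = 5.663 min.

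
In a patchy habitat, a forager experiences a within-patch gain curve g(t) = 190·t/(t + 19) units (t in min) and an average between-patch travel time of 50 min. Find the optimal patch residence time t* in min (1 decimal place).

30.8 min

Maximise g(t)/(T+t): set derivative to zero → g'(t)(T+t) = g(t).
g'(t) = 190·19/(t + 19)². Setting 190·19/(t+19)² = 190t/[(t+19)(50+t)] gives 19(50+t) = t(t+19), so t² = 19×50 = 950.
t* = √950 = 30.82 min.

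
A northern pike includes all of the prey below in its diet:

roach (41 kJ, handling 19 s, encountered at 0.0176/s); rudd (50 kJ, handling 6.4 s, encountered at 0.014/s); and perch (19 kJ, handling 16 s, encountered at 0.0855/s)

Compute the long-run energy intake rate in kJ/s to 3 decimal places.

R = (0.0176×41 + 0.014×50 + 0.0855×19) / (1 + 0.0176×19 + 0.014×6.4 + 0.0855×16) = 3.046/2.792 = 1.091 kJ/s.

1.091 kJ/s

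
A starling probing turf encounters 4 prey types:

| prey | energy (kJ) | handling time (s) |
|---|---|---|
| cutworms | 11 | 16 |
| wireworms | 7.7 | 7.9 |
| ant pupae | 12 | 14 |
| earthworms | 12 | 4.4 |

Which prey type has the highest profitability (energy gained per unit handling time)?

In descending order of E/h:
earthworms: 12/4.4 = 2.73 kJ/s
wireworms: 7.7/7.9 = 0.975 kJ/s
ant pupae: 12/14 = 0.857 kJ/s
cutworms: 11/16 = 0.688 kJ/s

earthworms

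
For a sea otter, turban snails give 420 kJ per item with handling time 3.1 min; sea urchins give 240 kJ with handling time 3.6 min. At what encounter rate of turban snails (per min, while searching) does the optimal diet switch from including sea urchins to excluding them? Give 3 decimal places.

0.312 per min

The zero-one rule: include sea urchins iff E₂/h₂ > λE₁/(1+λh₁). Equality gives the switch point.
λE₁h₂ = E₂ + λE₂h₁ ⇒ λ = E₂/(E₁h₂ − E₂h₁) = 240/(1512 − 744) = 0.3125 per min.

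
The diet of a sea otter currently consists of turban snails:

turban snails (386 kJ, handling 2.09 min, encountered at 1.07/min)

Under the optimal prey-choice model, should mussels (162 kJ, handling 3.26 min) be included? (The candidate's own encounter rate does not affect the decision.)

Intake rate on the current diet: R = (1.07×386) / (1 + 1.07×2.09) = 413/3.236 = 127.6 kJ/min.
Profitability of mussels: 162/3.26 = 49.69 kJ/min.
Since 49.69 < R, time spent handling mussels is better spent searching.

No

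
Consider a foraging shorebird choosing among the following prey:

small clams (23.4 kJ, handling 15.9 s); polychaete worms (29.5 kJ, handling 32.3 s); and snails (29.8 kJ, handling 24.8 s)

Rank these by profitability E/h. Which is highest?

Profitability E/h (kJ/s): small clams = 23.4/15.9 = 1.47, polychaete worms = 29.5/32.3 = 0.913, snails = 29.8/24.8 = 1.2.
Ranked: small clams > snails > polychaete worms.

small clams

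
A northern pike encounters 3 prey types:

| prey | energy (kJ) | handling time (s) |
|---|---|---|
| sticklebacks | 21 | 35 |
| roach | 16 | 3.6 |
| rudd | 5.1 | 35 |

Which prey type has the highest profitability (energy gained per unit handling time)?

In descending order of E/h:
roach: 16/3.6 = 4.44 kJ/s
sticklebacks: 21/35 = 0.6 kJ/s
rudd: 5.1/35 = 0.146 kJ/s

roach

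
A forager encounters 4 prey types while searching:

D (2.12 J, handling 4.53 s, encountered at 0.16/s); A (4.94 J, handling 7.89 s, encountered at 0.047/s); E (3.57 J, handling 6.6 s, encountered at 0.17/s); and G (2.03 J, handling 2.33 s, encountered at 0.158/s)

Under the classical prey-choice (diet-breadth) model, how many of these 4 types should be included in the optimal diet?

Rank by E/h (J/s): G 0.871, A 0.626, E 0.541, D 0.468. Include each in turn until the next type's E/h falls below the running intake rate.
Rate on top 1: 0.2344. A: 0.626 > 0.2344 → include.
Rate on top 2: 0.318. E: 0.541 > 0.318 → include.
Rate on top 3: 0.4054. D: 0.468 > 0.4054 → include.
Optimal diet: G, A, E, D — 4 of 4 types.

4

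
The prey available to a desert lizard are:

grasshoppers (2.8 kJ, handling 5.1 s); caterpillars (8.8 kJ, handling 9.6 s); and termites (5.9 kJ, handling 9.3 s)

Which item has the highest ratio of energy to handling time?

Profitability E/h (kJ/s): grasshoppers = 2.8/5.1 = 0.549, caterpillars = 8.8/9.6 = 0.917, termites = 5.9/9.3 = 0.634.
Ranked: caterpillars > termites > grasshoppers.

caterpillars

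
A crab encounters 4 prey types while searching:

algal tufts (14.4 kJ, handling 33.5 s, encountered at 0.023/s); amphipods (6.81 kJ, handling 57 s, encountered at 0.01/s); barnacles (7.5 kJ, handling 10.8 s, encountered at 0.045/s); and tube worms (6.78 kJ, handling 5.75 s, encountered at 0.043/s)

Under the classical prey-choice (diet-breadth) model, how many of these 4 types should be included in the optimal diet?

Rank by E/h (kJ/s): tube worms 1.18, barnacles 0.694, algal tufts 0.43, amphipods 0.119. Include each in turn until the next type's E/h falls below the running intake rate.
Rate on top 1: 0.2337. barnacles: 0.694 > 0.2337 → include.
Rate on top 2: 0.3629. algal tufts: 0.43 > 0.3629 → include.
Rate on top 3: 0.3835. amphipods: 0.119 < 0.3835 → exclude; stop.
Optimal diet: tube worms, barnacles, algal tufts — 3 of 4 types.

3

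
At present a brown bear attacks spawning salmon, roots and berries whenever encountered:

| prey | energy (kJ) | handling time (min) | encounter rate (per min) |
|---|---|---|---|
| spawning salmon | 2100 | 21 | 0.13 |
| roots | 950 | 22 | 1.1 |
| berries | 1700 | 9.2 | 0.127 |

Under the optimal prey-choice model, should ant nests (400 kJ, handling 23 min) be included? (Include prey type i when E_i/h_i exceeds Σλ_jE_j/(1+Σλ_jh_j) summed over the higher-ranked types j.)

No

Current rate: (0.13×2100 + 1.1×950 + 0.127×1700)/(1 + 0.13×21 + 1.1×22 + 0.127×9.2) = 52.71 kJ/min.
ant nests: E/h = 400/23 = 17.39 kJ/min.
Since 17.39 < R, time spent handling ant nests is better spent searching.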